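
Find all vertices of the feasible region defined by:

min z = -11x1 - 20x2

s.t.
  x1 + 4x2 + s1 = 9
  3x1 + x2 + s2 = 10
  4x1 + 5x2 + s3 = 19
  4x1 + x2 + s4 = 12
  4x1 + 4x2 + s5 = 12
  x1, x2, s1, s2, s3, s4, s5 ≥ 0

(0, 0), (3, 0), (1, 2), (0, 2.25)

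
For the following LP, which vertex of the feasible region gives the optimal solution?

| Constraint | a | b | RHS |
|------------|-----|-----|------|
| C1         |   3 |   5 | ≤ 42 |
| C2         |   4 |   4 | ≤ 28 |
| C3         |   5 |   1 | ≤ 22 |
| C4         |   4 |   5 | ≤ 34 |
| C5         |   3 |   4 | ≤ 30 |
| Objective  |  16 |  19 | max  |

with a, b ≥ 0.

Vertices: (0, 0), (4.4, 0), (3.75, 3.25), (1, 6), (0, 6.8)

Evaluate the objective at each vertex of the feasible region:
  z(0, 0) = 0
  z(4.4, 0) = 70.4
  z(3.75, 3.25) = 121.8
  z(1, 6) = 130  ←
  z(0, 6.8) = 129.2
The maximum is at a = 1, b = 6.

(1, 6)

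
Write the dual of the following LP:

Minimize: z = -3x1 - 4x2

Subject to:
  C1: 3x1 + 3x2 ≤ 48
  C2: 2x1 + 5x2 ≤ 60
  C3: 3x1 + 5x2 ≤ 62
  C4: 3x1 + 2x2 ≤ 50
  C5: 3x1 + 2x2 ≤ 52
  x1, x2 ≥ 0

Primal min cᵀx s.t. Ax ≤ b, x ≥ 0  →  Dual max −bᵀy s.t. Aᵀy ≥ −c, y ≥ 0.

Maximize: z = -48y1 - 60y2 - 62y3 - 50y4 - 52y5

Subject to:
  3y1 + 2y2 + 3y3 + 3y4 + 3y5 ≥ 3
  3y1 + 5y2 + 5y3 + 2y4 + 2y5 ≥ 4
  y1, y2, y3, y4, y5 ≥ 0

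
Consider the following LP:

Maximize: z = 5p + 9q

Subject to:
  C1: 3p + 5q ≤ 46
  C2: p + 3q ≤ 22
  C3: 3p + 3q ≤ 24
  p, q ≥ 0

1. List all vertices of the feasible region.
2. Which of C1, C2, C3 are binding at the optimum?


1. (0, 0), (8, 0), (1, 7), (0, 7.333)
2. C2, C3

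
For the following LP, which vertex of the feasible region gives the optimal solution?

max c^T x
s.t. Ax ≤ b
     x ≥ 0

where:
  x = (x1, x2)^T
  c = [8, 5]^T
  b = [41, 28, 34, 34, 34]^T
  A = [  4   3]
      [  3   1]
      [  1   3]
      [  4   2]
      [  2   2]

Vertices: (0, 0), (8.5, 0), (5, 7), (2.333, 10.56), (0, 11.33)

Evaluate the objective at each vertex of the feasible region:
  z(0, 0) = 0
  z(8.5, 0) = 68
  z(5, 7) = 75  ←
  z(2.333, 10.56) = 71.44
  z(0, 11.33) = 56.67
The maximum is at x1 = 5, x2 = 7.

(5, 7)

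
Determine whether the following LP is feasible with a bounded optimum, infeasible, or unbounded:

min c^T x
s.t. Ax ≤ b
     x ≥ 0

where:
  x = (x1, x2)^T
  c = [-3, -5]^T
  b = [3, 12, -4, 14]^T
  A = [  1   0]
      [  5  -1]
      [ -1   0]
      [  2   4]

Infeasible (no feasible solution exists)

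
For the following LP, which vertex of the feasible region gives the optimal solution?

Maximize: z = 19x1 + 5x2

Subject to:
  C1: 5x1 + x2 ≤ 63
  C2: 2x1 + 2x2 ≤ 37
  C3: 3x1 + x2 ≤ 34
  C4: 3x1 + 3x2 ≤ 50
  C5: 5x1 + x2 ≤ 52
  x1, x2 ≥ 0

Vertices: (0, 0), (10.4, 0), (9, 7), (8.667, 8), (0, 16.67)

Evaluate the objective at each vertex of the feasible region:
  z(0, 0) = 0
  z(10.4, 0) = 197.6
  z(9, 7) = 206  ←
  z(8.667, 8) = 204.7
  z(0, 16.67) = 83.33
The maximum is at x1 = 9, x2 = 7.

(9, 7)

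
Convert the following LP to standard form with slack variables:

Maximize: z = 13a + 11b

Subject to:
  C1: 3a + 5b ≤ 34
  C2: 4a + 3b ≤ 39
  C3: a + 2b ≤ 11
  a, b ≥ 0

max z = 13a + 11b

s.t.
  3a + 5b + s1 = 34
  4a + 3b + s2 = 39
  a + 2b + s3 = 11
  a, b, s1, s2, s3 ≥ 0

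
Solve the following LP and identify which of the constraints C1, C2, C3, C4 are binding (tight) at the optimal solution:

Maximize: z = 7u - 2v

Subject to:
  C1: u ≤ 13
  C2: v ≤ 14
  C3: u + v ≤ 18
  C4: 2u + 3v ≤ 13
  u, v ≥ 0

At u = 6.5, v = 0, compute slack b - a·x for each constraint:
  C1: 13 − 6.5 = 6.5  (slack)
  C2: 14 − 0 = 14  (slack)
  C3: 18 − 6.5 = 11.5  (slack)
  C4: 13 − 13 = 0  (binding)

Optimal: u = 6.5, v = 0
Binding: C4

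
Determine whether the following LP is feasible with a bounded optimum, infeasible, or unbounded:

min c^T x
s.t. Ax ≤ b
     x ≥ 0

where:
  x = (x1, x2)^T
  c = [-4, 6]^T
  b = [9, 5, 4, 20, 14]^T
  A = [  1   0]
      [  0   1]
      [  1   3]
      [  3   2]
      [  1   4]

Feasible with a bounded optimal solution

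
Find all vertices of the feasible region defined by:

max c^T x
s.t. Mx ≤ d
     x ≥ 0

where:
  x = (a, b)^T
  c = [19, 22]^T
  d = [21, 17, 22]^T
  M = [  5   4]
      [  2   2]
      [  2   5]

(0, 0), (4.2, 0), (1, 4), (0, 4.4)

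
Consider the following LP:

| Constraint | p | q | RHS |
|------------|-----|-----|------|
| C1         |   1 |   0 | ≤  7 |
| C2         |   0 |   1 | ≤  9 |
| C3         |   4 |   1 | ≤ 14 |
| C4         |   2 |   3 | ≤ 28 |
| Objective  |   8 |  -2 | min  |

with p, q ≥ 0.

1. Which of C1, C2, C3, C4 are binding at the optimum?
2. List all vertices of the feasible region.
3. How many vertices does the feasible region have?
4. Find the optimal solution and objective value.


1. C2
2. (0, 0), (3.5, 0), (1.4, 8.4), (0.5, 9), (0, 9)
3. 5
4. p = 0, q = 9, z = -18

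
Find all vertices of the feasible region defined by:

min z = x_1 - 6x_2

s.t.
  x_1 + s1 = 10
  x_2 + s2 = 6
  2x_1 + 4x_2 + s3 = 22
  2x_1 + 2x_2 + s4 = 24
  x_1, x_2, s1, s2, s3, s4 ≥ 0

(0, 0), (10, 0), (10, 0.5), (0, 5.5)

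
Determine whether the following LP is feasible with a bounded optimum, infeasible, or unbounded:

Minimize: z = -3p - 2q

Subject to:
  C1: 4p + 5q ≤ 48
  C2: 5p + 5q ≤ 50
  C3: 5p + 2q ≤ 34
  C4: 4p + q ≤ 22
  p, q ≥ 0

Feasible with a bounded optimal solution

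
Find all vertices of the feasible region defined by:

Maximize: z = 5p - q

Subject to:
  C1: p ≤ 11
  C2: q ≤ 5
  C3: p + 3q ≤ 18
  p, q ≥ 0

(0, 0), (11, 0), (11, 2.333), (3, 5), (0, 5)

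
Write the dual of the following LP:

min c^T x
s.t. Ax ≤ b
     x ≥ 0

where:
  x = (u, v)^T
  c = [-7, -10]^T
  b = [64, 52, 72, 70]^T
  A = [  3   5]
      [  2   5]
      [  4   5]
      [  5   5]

Primal min cᵀx s.t. Ax ≤ b, x ≥ 0  →  Dual max −bᵀy s.t. Aᵀy ≥ −c, y ≥ 0.

Maximize: z = -64y1 - 52y2 - 72y3 - 70y4

Subject to:
  3y1 + 2y2 + 4y3 + 5y4 ≥ 7
  5y1 + 5y2 + 5y3 + 5y4 ≥ 10
  y1, y2, y3, y4 ≥ 0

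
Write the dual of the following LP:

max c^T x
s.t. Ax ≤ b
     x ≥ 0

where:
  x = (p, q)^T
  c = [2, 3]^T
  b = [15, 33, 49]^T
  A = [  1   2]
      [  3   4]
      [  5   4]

Primal max cᵀx s.t. Ax ≤ b, x ≥ 0  →  Dual min bᵀy s.t. Aᵀy ≥ c, y ≥ 0.

Minimize: z = 15y1 + 33y2 + 49y3

Subject to:
  y1 + 3y2 + 5y3 ≥ 2
  2y1 + 4y2 + 4y3 ≥ 3
  y1, y2, y3 ≥ 0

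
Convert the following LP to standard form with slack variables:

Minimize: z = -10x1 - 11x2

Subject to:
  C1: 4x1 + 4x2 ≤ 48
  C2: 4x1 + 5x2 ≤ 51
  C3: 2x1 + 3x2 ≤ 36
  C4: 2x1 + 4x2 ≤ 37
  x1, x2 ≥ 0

min z = -10x1 - 11x2

s.t.
  4x1 + 4x2 + s1 = 48
  4x1 + 5x2 + s2 = 51
  2x1 + 3x2 + s3 = 36
  2x1 + 4x2 + s4 = 37
  x1, x2, s1, s2, s3, s4 ≥ 0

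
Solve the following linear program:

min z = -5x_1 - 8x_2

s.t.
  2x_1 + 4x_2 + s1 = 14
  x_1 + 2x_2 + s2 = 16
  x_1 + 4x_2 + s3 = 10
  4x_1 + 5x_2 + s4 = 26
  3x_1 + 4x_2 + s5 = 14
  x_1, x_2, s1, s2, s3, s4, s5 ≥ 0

Evaluate the objective at each vertex of the feasible region:
  z(0, 0) = 0
  z(4.667, 0) = -23.33
  z(2, 2) = -26  ←
  z(0, 2.5) = -20
The minimum is at x_1 = 2, x_2 = 2.

x_1 = 2, x_2 = 2, z = -26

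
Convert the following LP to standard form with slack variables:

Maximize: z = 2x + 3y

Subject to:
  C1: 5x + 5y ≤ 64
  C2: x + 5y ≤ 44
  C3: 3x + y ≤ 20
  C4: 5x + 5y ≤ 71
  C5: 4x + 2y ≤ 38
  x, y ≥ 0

max z = 2x + 3y

s.t.
  5x + 5y + s1 = 64
  x + 5y + s2 = 44
  3x + y + s3 = 20
  5x + 5y + s4 = 71
  4x + 2y + s5 = 38
  x, y, s1, s2, s3, s4, s5 ≥ 0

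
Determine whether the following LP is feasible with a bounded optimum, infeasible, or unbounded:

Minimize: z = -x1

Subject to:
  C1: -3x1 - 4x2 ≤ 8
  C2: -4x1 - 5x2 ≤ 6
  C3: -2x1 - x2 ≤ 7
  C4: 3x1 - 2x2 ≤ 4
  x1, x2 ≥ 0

Unbounded (objective can decrease without bound)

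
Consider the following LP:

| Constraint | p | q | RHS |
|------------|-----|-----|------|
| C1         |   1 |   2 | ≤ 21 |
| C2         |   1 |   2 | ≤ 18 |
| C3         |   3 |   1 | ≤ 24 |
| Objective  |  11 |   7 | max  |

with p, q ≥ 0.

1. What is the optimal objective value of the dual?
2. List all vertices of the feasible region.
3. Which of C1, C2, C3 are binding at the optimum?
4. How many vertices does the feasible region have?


1. 108
2. (0, 0), (8, 0), (6, 6), (0, 9)
3. C2, C3
4. 4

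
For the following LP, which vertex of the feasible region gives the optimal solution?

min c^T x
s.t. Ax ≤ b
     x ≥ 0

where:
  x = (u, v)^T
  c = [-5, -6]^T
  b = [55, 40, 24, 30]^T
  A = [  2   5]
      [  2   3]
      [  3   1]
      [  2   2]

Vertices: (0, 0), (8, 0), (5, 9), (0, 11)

Evaluate the objective at each vertex of the feasible region:
  z(0, 0) = 0
  z(8, 0) = -40
  z(5, 9) = -79  ←
  z(0, 11) = -66
The minimum is at u = 5, v = 9.

(5, 9)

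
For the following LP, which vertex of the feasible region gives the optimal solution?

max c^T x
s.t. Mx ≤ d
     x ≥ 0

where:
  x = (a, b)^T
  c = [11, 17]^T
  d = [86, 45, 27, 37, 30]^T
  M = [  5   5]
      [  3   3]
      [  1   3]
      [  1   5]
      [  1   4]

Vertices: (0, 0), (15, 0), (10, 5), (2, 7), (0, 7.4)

Evaluate the objective at each vertex of the feasible region:
  z(0, 0) = 0
  z(15, 0) = 165
  z(10, 5) = 195  ←
  z(2, 7) = 141
  z(0, 7.4) = 125.8
The maximum is at a = 10, b = 5.

(10, 5)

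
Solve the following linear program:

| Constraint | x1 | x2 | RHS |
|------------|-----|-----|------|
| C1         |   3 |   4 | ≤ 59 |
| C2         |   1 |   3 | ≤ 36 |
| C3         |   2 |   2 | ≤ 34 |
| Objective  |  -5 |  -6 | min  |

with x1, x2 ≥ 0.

Evaluate the objective at each vertex of the feasible region:
  z(0, 0) = 0
  z(17, 0) = -85
  z(9, 8) = -93  ←
  z(6.6, 9.8) = -91.8
  z(0, 12) = -72
The minimum is at x1 = 9, x2 = 8.

x1 = 9, x2 = 8, z = -93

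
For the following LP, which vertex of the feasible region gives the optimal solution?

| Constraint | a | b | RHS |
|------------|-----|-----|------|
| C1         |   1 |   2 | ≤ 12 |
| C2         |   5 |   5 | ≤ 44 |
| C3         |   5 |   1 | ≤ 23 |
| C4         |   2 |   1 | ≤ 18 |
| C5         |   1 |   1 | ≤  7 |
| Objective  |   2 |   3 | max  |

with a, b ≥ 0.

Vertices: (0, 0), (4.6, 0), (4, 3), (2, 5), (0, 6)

Evaluate the objective at each vertex of the feasible region:
  z(0, 0) = 0
  z(4.6, 0) = 9.2
  z(4, 3) = 17
  z(2, 5) = 19  ←
  z(0, 6) = 18
The maximum is at a = 2, b = 5.

(2, 5)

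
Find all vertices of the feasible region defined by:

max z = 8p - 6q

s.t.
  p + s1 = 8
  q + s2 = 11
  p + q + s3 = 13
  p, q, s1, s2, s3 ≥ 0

(0, 0), (8, 0), (8, 5), (2, 11), (0, 11)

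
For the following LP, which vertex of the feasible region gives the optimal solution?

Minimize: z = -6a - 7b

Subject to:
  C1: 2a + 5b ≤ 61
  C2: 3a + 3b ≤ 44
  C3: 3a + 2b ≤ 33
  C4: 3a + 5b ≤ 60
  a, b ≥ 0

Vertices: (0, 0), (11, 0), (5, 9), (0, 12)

Evaluate the objective at each vertex of the feasible region:
  z(0, 0) = 0
  z(11, 0) = -66
  z(5, 9) = -93  ←
  z(0, 12) = -84
The minimum is at a = 5, b = 9.

(5, 9)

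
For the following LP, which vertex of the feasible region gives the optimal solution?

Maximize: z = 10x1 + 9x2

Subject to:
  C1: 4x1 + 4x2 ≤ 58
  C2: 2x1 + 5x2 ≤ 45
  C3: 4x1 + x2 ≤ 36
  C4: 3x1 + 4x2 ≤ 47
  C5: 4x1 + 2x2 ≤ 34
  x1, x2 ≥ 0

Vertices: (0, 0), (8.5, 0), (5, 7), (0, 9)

Evaluate the objective at each vertex of the feasible region:
  z(0, 0) = 0
  z(8.5, 0) = 85
  z(5, 7) = 113  ←
  z(0, 9) = 81
The maximum is at x1 = 5, x2 = 7.

(5, 7)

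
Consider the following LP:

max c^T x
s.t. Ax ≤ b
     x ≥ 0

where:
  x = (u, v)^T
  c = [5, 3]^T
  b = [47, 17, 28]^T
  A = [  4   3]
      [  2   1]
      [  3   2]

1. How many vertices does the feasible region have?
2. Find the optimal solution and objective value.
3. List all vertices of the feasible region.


1. 4
2. u = 6, v = 5, z = 45
3. (0, 0), (8.5, 0), (6, 5), (0, 14)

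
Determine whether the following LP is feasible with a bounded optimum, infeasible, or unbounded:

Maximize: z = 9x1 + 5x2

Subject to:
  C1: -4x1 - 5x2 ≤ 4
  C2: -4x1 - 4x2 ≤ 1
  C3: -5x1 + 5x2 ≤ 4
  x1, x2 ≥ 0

Unbounded (objective can increase without bound)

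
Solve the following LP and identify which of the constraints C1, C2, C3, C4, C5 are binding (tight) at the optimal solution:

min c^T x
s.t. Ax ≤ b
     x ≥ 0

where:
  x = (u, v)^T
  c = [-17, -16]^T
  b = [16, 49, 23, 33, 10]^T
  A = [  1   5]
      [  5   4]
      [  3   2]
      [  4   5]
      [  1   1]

At u = 7, v = 1, compute slack b - a·x for each constraint:
  C1: 16 − 12 = 4  (slack)
  C2: 49 − 39 = 10  (slack)
  C3: 23 − 23 = 0  (binding)
  C4: 33 − 33 = 0  (binding)
  C5: 10 − 8 = 2  (slack)

Optimal: u = 7, v = 1
Binding: C3, C4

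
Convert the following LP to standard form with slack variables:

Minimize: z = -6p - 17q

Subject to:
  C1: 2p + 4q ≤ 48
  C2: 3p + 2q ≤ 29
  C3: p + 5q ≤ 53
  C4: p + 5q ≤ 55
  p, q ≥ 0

min z = -6p - 17q

s.t.
  2p + 4q + s1 = 48
  3p + 2q + s2 = 29
  p + 5q + s3 = 53
  p + 5q + s4 = 55
  p, q, s1, s2, s3, s4 ≥ 0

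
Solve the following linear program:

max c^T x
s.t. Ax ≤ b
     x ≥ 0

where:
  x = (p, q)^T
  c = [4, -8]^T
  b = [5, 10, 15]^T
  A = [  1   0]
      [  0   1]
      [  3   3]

Evaluate the objective at each vertex of the feasible region:
  z(0, 0) = 0
  z(5, 0) = 20  ←
  z(0, 5) = -40
The maximum is at p = 5, q = 0.

p = 5, q = 0, z = 20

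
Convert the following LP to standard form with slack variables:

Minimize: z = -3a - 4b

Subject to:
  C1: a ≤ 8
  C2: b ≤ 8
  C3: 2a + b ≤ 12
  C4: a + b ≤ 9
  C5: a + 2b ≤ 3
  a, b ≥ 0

min z = -3a - 4b

s.t.
  a + s1 = 8
  b + s2 = 8
  2a + b + s3 = 12
  a + b + s4 = 9
  a + 2b + s5 = 3
  a, b, s1, s2, s3, s4, s5 ≥ 0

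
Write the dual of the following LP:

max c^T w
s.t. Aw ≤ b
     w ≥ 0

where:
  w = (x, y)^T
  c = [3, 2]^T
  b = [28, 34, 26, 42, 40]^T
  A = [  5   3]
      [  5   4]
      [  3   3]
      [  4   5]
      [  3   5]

Primal max cᵀx s.t. Ax ≤ b, x ≥ 0  →  Dual min bᵀy s.t. Aᵀy ≥ c, y ≥ 0.

Minimize: z = 28y1 + 34y2 + 26y3 + 42y4 + 40y5

Subject to:
  5y1 + 5y2 + 3y3 + 4y4 + 3y5 ≥ 3
  3y1 + 4y2 + 3y3 + 5y4 + 5y5 ≥ 2
  y1, y2, y3, y4, y5 ≥ 0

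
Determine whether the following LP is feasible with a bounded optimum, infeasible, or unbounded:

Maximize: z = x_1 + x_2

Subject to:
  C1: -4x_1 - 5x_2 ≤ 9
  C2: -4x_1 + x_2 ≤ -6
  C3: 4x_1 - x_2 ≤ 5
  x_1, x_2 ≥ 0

Infeasible (no feasible solution exists)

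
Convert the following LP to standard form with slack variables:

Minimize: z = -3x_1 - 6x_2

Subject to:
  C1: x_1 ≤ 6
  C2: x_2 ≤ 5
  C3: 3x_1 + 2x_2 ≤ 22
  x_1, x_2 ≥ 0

min z = -3x_1 - 6x_2

s.t.
  x_1 + s1 = 6
  x_2 + s2 = 5
  3x_1 + 2x_2 + s3 = 22
  x_1, x_2, s1, s2, s3 ≥ 0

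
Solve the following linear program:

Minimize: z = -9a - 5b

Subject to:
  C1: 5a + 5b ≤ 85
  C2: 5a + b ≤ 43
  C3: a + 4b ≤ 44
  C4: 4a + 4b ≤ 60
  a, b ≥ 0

Evaluate the objective at each vertex of the feasible region:
  z(0, 0) = 0
  z(8.6, 0) = -77.4
  z(7, 8) = -103  ←
  z(5.333, 9.667) = -96.33
  z(0, 11) = -55
The minimum is at a = 7, b = 8.

a = 7, b = 8, z = -103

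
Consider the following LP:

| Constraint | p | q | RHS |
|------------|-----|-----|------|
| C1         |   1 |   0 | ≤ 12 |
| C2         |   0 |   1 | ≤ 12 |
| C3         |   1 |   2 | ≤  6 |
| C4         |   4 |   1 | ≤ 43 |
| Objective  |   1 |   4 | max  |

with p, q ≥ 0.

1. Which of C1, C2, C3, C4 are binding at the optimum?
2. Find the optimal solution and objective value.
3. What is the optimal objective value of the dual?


1. C3
2. p = 0, q = 3, z = 12
3. 12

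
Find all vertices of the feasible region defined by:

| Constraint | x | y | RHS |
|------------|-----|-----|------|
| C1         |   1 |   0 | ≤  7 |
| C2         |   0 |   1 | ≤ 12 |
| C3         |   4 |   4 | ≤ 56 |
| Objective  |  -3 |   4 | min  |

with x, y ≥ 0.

(0, 0), (7, 0), (7, 7), (2, 12), (0, 12)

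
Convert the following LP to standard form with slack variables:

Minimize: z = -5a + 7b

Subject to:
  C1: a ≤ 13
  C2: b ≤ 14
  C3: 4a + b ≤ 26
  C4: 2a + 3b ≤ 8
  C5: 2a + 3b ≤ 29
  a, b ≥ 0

min z = -5a + 7b

s.t.
  a + s1 = 13
  b + s2 = 14
  4a + b + s3 = 26
  2a + 3b + s4 = 8
  2a + 3b + s5 = 29
  a, b, s1, s2, s3, s4, s5 ≥ 0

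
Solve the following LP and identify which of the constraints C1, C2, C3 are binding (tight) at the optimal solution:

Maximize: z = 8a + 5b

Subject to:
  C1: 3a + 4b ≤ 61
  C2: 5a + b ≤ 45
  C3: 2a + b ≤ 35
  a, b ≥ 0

At a = 7, b = 10, compute slack b - a·x for each constraint:
  C1: 61 − 61 = 0  (binding)
  C2: 45 − 45 = 0  (binding)
  C3: 35 − 24 = 11  (slack)

Optimal: a = 7, b = 10
Binding: C1, C2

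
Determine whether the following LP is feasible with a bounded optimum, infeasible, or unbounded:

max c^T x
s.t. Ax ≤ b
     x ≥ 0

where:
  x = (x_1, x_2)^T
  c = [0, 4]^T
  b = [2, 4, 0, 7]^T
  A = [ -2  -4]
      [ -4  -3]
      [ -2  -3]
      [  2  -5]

Unbounded (objective can increase without bound)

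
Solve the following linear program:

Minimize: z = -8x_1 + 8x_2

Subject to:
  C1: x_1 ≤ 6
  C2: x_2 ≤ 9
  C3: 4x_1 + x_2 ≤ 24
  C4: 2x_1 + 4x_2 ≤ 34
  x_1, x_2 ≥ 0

Evaluate the objective at each vertex of the feasible region:
  z(0, 0) = 0
  z(6, 0) = -48  ←
  z(4.429, 6.286) = 14.86
  z(0, 8.5) = 68
The minimum is at x_1 = 6, x_2 = 0.

x_1 = 6, x_2 = 0, z = -48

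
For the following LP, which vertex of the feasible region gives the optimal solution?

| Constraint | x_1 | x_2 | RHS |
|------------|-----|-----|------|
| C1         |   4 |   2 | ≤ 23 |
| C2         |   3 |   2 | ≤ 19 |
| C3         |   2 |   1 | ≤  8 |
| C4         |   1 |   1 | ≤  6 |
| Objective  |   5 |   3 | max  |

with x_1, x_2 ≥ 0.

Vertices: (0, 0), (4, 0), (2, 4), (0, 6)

Evaluate the objective at each vertex of the feasible region:
  z(0, 0) = 0
  z(4, 0) = 20
  z(2, 4) = 22  ←
  z(0, 6) = 18
The maximum is at x_1 = 2, x_2 = 4.

(2, 4)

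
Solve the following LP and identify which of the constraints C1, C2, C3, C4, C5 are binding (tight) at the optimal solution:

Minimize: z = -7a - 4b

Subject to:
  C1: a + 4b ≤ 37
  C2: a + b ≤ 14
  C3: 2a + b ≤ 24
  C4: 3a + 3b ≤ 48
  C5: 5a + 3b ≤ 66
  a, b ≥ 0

At a = 10, b = 4, compute slack b - a·x for each constraint:
  C1: 37 − 26 = 11  (slack)
  C2: 14 − 14 = 0  (binding)
  C3: 24 − 24 = 0  (binding)
  C4: 48 − 42 = 6  (slack)
  C5: 66 − 62 = 4  (slack)

Optimal: a = 10, b = 4
Binding: C2, C3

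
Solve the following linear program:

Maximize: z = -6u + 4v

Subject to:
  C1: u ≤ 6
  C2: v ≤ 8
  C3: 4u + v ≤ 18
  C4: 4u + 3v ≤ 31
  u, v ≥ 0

Evaluate the objective at each vertex of the feasible region:
  z(0, 0) = 0
  z(4.5, 0) = -27
  z(2.875, 6.5) = 8.75
  z(1.75, 8) = 21.5
  z(0, 8) = 32  ←
The maximum is at u = 0, v = 8.

u = 0, v = 8, z = 32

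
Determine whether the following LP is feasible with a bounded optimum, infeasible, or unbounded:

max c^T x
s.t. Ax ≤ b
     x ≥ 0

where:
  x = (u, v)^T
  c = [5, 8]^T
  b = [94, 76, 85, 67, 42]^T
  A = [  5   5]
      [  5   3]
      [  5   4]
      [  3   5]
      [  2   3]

Feasible with a bounded optimal solution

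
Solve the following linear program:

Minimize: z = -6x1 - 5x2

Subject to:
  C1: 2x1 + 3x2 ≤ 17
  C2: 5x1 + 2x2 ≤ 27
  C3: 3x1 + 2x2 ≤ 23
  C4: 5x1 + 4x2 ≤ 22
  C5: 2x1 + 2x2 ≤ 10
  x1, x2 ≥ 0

Evaluate the objective at each vertex of the feasible region:
  z(0, 0) = 0
  z(4.4, 0) = -26.4
  z(2, 3) = -27  ←
  z(0, 5) = -25
The minimum is at x1 = 2, x2 = 3.

x1 = 2, x2 = 3, z = -27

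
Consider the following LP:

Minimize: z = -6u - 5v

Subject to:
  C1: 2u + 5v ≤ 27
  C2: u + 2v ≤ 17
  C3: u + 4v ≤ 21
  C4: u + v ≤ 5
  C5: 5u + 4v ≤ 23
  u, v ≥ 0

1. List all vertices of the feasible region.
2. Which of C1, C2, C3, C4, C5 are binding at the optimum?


1. (0, 0), (4.6, 0), (3, 2), (0, 5)
2. C4, C5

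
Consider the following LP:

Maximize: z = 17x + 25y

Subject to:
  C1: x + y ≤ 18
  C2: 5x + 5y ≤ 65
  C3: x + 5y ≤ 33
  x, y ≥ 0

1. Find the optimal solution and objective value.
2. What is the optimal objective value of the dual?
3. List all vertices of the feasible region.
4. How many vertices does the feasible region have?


1. x = 8, y = 5, z = 261
2. 261
3. (0, 0), (13, 0), (8, 5), (0, 6.6)
4. 4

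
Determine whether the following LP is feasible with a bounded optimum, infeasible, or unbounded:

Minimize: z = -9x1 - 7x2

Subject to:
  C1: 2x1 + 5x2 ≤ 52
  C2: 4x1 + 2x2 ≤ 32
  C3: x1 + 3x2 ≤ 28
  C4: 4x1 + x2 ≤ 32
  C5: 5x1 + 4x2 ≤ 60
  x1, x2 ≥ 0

Feasible with a bounded optimal solution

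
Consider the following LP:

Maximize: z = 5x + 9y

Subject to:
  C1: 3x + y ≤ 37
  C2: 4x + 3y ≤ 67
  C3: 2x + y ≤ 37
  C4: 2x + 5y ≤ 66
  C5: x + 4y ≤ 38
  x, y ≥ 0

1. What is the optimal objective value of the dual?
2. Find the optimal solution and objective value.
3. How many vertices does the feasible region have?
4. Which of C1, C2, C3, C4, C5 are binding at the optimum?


1. 113
2. x = 10, y = 7, z = 113
3. 4
4. C1, C5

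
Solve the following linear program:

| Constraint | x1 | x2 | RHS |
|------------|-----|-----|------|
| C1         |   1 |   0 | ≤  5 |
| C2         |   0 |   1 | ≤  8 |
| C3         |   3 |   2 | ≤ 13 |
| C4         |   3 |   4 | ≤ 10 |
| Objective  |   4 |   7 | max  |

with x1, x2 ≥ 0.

Evaluate the objective at each vertex of the feasible region:
  z(0, 0) = 0
  z(3.333, 0) = 13.33
  z(0, 2.5) = 17.5  ←
The maximum is at x1 = 0, x2 = 2.5.

x1 = 0, x2 = 2.5, z = 17.5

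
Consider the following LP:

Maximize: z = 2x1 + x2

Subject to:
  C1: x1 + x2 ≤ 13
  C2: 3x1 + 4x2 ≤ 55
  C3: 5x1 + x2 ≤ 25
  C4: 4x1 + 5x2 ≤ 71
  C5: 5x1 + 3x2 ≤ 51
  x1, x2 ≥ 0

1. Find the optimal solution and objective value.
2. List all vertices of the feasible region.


1. x1 = 3, x2 = 10, z = 16
2. (0, 0), (5, 0), (3, 10), (0, 13)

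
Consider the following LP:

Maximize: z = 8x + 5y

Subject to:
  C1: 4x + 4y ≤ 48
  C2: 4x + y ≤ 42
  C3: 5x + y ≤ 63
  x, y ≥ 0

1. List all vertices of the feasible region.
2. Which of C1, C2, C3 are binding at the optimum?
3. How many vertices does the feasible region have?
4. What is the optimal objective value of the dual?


1. (0, 0), (10.5, 0), (10, 2), (0, 12)
2. C1, C2
3. 4
4. 90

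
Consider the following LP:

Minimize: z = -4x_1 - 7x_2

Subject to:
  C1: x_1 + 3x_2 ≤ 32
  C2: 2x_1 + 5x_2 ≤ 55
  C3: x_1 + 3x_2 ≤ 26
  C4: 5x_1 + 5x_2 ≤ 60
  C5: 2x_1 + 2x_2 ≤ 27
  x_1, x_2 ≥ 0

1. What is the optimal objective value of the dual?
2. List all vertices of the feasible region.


1. -69
2. (0, 0), (12, 0), (5, 7), (0, 8.667)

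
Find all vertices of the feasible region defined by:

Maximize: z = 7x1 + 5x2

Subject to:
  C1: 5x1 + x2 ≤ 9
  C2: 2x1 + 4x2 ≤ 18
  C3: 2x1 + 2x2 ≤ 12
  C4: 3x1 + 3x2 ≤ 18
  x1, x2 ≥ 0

(0, 0), (1.8, 0), (1, 4), (0, 4.5)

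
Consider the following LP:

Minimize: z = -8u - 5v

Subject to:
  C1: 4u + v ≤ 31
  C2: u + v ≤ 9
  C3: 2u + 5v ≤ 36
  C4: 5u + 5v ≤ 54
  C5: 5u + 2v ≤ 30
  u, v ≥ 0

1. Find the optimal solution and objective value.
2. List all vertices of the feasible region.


1. u = 4, v = 5, z = -57
2. (0, 0), (6, 0), (4, 5), (3, 6), (0, 7.2)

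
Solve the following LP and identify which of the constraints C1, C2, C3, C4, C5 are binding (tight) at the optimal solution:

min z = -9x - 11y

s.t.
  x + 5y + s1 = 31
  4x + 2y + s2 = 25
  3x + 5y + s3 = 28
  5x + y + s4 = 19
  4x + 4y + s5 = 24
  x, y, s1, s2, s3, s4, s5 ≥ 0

At x = 1, y = 5, compute slack b - a·x for each constraint:
  C1: 31 − 26 = 5  (slack)
  C2: 25 − 14 = 11  (slack)
  C3: 28 − 28 = 0  (binding)
  C4: 19 − 10 = 9  (slack)
  C5: 24 − 24 = 0  (binding)

Optimal: x = 1, y = 5
Binding: C3, C5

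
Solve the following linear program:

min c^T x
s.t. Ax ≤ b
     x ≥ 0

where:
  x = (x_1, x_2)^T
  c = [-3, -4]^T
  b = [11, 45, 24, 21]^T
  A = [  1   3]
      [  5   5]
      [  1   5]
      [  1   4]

Evaluate the objective at each vertex of the feasible region:
  z(0, 0) = 0
  z(9, 0) = -27
  z(8, 1) = -28  ←
  z(0, 3.667) = -14.67
The minimum is at x_1 = 8, x_2 = 1.

x_1 = 8, x_2 = 1, z = -28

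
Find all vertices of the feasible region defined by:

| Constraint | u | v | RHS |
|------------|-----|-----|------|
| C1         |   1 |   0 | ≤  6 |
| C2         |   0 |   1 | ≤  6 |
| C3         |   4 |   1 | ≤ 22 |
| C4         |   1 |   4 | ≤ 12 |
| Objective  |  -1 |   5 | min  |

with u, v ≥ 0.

(0, 0), (5.5, 0), (5.067, 1.733), (0, 3)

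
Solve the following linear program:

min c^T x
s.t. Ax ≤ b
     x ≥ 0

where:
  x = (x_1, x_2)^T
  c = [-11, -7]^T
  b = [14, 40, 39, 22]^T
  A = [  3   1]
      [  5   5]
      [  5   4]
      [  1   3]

Evaluate the objective at each vertex of the feasible region:
  z(0, 0) = 0
  z(4.667, 0) = -51.33
  z(3, 5) = -68  ←
  z(1, 7) = -60
  z(0, 7.333) = -51.33
The minimum is at x_1 = 3, x_2 = 5.

x_1 = 3, x_2 = 5, z = -68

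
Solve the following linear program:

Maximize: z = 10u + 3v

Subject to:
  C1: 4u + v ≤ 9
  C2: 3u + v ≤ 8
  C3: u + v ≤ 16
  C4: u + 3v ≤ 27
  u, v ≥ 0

Evaluate the objective at each vertex of the feasible region:
  z(0, 0) = 0
  z(2.25, 0) = 22.5
  z(1, 5) = 25  ←
  z(0, 8) = 24
The maximum is at u = 1, v = 5.

u = 1, v = 5, z = 25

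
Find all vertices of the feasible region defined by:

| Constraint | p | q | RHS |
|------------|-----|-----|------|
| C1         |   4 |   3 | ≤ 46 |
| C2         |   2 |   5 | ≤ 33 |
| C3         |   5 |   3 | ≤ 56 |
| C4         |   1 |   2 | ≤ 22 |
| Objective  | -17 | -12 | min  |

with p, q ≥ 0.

(0, 0), (11.2, 0), (10, 2), (9.357, 2.857), (0, 6.6)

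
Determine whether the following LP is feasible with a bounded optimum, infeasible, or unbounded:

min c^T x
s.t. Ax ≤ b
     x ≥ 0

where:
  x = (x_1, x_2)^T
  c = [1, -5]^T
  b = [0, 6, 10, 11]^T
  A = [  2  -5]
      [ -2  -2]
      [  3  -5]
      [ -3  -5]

Unbounded (objective can decrease without bound)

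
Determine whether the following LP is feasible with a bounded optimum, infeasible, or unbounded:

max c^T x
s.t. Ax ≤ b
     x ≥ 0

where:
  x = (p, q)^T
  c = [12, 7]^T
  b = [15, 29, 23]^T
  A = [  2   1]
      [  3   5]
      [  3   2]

Feasible with a bounded optimal solution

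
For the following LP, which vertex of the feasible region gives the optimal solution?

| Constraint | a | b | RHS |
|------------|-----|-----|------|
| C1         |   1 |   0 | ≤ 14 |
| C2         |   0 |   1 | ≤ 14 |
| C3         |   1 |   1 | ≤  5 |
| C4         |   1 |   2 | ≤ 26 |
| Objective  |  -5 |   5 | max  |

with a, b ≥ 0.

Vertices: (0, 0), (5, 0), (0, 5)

Evaluate the objective at each vertex of the feasible region:
  z(0, 0) = 0
  z(5, 0) = -25
  z(0, 5) = 25  ←
The maximum is at a = 0, b = 5.

(0, 5)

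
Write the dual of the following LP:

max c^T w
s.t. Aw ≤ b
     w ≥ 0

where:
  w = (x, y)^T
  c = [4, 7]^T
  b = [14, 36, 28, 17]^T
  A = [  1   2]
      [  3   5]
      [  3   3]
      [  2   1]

Primal max cᵀx s.t. Ax ≤ b, x ≥ 0  →  Dual min bᵀy s.t. Aᵀy ≥ c, y ≥ 0.

Minimize: z = 14y1 + 36y2 + 28y3 + 17y4

Subject to:
  y1 + 3y2 + 3y3 + 2y4 ≥ 4
  2y1 + 5y2 + 3y3 + y4 ≥ 7
  y1, y2, y3, y4 ≥ 0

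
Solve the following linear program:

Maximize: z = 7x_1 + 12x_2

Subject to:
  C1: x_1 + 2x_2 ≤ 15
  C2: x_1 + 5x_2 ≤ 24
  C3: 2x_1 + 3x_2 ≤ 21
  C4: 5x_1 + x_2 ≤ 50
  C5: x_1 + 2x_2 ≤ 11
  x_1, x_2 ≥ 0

Evaluate the objective at each vertex of the feasible region:
  z(0, 0) = 0
  z(10, 0) = 70
  z(9.923, 0.3846) = 74.08
  z(9, 1) = 75  ←
  z(2.333, 4.333) = 68.33
  z(0, 4.8) = 57.6
The maximum is at x_1 = 9, x_2 = 1.

x_1 = 9, x_2 = 1, z = 75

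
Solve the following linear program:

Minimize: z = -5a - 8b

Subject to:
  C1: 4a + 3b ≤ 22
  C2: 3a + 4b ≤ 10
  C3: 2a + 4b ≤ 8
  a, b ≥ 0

Evaluate the objective at each vertex of the feasible region:
  z(0, 0) = 0
  z(3.333, 0) = -16.67
  z(2, 1) = -18  ←
  z(0, 2) = -16
The minimum is at a = 2, b = 1.

a = 2, b = 1, z = -18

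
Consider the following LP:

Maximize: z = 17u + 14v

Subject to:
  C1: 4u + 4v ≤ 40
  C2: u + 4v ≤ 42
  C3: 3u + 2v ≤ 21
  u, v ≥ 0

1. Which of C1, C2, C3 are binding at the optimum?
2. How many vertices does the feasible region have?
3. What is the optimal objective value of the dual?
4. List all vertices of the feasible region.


1. C1, C3
2. 4
3. 143
4. (0, 0), (7, 0), (1, 9), (0, 10)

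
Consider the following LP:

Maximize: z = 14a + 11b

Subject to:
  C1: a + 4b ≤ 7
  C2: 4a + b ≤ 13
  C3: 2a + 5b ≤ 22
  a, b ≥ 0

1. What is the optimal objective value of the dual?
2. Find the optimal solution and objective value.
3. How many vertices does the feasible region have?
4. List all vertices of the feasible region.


1. 53
2. a = 3, b = 1, z = 53
3. 4
4. (0, 0), (3.25, 0), (3, 1), (0, 1.75)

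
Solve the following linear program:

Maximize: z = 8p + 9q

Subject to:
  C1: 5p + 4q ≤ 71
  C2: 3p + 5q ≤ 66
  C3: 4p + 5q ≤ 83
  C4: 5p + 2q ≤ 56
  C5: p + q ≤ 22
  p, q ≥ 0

Evaluate the objective at each vertex of the feasible region:
  z(0, 0) = 0
  z(11.2, 0) = 89.6
  z(8.2, 7.5) = 133.1
  z(7, 9) = 137  ←
  z(0, 13.2) = 118.8
The maximum is at p = 7, q = 9.

p = 7, q = 9, z = 137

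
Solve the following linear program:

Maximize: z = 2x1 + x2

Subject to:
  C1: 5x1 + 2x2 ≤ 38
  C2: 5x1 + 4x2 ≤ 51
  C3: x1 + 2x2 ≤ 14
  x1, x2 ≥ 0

Evaluate the objective at each vertex of the feasible region:
  z(0, 0) = 0
  z(7.6, 0) = 15.2
  z(6, 4) = 16  ←
  z(0, 7) = 7
The maximum is at x1 = 6, x2 = 4.

x1 = 6, x2 = 4, z = 16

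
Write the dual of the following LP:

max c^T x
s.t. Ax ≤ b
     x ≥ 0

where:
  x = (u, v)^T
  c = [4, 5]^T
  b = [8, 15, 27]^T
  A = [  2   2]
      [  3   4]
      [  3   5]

Primal max cᵀx s.t. Ax ≤ b, x ≥ 0  →  Dual min bᵀy s.t. Aᵀy ≥ c, y ≥ 0.

Minimize: z = 8y1 + 15y2 + 27y3

Subject to:
  2y1 + 3y2 + 3y3 ≥ 4
  2y1 + 4y2 + 5y3 ≥ 5
  y1, y2, y3 ≥ 0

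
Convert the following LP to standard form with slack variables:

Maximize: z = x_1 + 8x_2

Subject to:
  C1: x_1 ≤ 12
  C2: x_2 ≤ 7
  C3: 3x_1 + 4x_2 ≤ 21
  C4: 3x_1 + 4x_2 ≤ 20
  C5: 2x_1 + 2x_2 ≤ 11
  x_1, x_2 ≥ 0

max z = x_1 + 8x_2

s.t.
  x_1 + s1 = 12
  x_2 + s2 = 7
  3x_1 + 4x_2 + s3 = 21
  3x_1 + 4x_2 + s4 = 20
  2x_1 + 2x_2 + s5 = 11
  x_1, x_2, s1, s2, s3, s4, s5 ≥ 0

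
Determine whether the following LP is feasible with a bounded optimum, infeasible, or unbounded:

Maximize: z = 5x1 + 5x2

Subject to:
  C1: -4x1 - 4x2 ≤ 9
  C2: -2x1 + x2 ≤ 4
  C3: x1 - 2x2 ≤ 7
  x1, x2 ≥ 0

Unbounded (objective can increase without bound)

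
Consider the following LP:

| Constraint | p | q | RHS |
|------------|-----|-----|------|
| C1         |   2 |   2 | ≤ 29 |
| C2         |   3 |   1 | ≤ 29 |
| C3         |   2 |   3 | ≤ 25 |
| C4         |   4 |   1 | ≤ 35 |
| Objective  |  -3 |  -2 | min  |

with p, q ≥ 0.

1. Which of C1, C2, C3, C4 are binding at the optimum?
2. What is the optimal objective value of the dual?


1. C3, C4
2. -30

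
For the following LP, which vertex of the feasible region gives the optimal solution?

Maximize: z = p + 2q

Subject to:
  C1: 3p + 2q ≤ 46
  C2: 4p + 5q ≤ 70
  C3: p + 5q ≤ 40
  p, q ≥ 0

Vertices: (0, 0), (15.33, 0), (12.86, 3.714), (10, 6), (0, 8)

Evaluate the objective at each vertex of the feasible region:
  z(0, 0) = 0
  z(15.33, 0) = 15.33
  z(12.86, 3.714) = 20.29
  z(10, 6) = 22  ←
  z(0, 8) = 16
The maximum is at p = 10, q = 6.

(10, 6)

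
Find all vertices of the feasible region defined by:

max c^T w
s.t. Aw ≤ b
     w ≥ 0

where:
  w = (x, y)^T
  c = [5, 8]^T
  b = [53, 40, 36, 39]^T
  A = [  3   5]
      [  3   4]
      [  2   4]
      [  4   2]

(0, 0), (9.75, 0), (7.6, 4.3), (4, 7), (0, 9)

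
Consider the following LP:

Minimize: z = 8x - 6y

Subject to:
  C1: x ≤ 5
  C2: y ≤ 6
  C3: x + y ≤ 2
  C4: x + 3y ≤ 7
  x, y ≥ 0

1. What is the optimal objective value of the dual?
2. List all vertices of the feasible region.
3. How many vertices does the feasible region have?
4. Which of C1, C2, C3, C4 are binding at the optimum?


1. -12
2. (0, 0), (2, 0), (0, 2)
3. 3
4. C3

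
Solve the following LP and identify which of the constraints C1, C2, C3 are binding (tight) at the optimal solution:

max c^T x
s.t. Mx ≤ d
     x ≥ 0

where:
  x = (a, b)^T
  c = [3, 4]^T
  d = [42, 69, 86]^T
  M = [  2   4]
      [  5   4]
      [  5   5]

At a = 9, b = 6, compute slack b - a·x for each constraint:
  C1: 42 − 42 = 0  (binding)
  C2: 69 − 69 = 0  (binding)
  C3: 86 − 75 = 11  (slack)

Optimal: a = 9, b = 6
Binding: C1, C2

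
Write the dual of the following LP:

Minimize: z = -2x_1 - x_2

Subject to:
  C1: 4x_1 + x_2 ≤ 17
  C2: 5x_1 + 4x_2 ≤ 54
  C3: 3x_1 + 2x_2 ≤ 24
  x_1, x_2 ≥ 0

Primal min cᵀx s.t. Ax ≤ b, x ≥ 0  →  Dual max −bᵀy s.t. Aᵀy ≥ −c, y ≥ 0.

Maximize: z = -17y1 - 54y2 - 24y3

Subject to:
  4y1 + 5y2 + 3y3 ≥ 2
  y1 + 4y2 + 2y3 ≥ 1
  y1, y2, y3 ≥ 0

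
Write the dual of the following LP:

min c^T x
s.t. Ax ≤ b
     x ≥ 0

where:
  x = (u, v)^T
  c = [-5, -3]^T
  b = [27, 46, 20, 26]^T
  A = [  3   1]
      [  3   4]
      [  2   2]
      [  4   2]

Primal min cᵀx s.t. Ax ≤ b, x ≥ 0  →  Dual max −bᵀy s.t. Aᵀy ≥ −c, y ≥ 0.

Maximize: z = -27y1 - 46y2 - 20y3 - 26y4

Subject to:
  3y1 + 3y2 + 2y3 + 4y4 ≥ 5
  y1 + 4y2 + 2y3 + 2y4 ≥ 3
  y1, y2, y3, y4 ≥ 0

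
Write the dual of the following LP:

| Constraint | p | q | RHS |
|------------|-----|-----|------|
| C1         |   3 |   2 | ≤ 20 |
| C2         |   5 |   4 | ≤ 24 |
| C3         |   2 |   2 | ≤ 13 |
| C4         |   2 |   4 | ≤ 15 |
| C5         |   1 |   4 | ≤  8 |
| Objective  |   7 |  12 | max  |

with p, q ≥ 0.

Primal max cᵀx s.t. Ax ≤ b, x ≥ 0  →  Dual min bᵀy s.t. Aᵀy ≥ c, y ≥ 0.

Minimize: z = 20y1 + 24y2 + 13y3 + 15y4 + 8y5

Subject to:
  3y1 + 5y2 + 2y3 + 2y4 + y5 ≥ 7
  2y1 + 4y2 + 2y3 + 4y4 + 4y5 ≥ 12
  y1, y2, y3, y4, y5 ≥ 0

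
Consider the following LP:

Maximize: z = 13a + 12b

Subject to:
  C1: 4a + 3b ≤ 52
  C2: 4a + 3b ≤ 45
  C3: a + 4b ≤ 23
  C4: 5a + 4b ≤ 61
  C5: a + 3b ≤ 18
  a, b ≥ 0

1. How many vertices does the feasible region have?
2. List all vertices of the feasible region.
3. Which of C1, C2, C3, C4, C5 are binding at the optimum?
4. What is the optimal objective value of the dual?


1. 5
2. (0, 0), (11.25, 0), (9, 3), (3, 5), (0, 5.75)
3. C2, C5
4. 153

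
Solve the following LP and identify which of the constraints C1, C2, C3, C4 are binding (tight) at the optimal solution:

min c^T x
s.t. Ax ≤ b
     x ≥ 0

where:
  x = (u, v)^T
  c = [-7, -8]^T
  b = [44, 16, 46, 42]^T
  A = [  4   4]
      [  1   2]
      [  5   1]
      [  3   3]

At u = 6, v = 5, compute slack b - a·x for each constraint:
  C1: 44 − 44 = 0  (binding)
  C2: 16 − 16 = 0  (binding)
  C3: 46 − 35 = 11  (slack)
  C4: 42 − 33 = 9  (slack)

Optimal: u = 6, v = 5
Binding: C1, C2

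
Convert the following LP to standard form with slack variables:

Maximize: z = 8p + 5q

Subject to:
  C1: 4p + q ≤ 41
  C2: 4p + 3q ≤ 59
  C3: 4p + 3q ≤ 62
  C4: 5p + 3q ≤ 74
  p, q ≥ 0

max z = 8p + 5q

s.t.
  4p + q + s1 = 41
  4p + 3q + s2 = 59
  4p + 3q + s3 = 62
  5p + 3q + s4 = 74
  p, q, s1, s2, s3, s4 ≥ 0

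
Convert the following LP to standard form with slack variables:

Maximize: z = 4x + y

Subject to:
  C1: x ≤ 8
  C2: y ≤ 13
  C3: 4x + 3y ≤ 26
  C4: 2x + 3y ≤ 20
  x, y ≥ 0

max z = 4x + y

s.t.
  x + s1 = 8
  y + s2 = 13
  4x + 3y + s3 = 26
  2x + 3y + s4 = 20
  x, y, s1, s2, s3, s4 ≥ 0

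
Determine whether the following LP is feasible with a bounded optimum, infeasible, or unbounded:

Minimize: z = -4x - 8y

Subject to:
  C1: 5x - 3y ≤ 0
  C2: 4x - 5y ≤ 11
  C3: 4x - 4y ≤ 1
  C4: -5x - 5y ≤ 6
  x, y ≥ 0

Unbounded (objective can decrease without bound)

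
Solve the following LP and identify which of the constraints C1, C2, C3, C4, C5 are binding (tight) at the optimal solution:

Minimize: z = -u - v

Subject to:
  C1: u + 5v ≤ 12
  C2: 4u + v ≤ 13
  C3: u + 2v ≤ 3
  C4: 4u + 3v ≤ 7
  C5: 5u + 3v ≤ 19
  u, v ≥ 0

At u = 1, v = 1, compute slack b - a·x for each constraint:
  C1: 12 − 6 = 6  (slack)
  C2: 13 − 5 = 8  (slack)
  C3: 3 − 3 = 0  (binding)
  C4: 7 − 7 = 0  (binding)
  C5: 19 − 8 = 11  (slack)

Optimal: u = 1, v = 1
Binding: C3, C4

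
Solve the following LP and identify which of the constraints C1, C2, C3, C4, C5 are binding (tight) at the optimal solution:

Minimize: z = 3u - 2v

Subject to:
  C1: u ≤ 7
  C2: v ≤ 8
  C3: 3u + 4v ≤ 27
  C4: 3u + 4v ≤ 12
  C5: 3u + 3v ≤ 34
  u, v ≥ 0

At u = 0, v = 3, compute slack b - a·x for each constraint:
  C1: 7 − 0 = 7  (slack)
  C2: 8 − 3 = 5  (slack)
  C3: 27 − 12 = 15  (slack)
  C4: 12 − 12 = 0  (binding)
  C5: 34 − 9 = 25  (slack)

Optimal: u = 0, v = 3
Binding: C4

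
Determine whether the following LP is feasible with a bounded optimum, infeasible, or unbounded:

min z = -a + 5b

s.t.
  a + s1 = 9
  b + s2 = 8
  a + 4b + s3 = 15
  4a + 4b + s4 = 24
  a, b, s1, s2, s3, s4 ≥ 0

Feasible with a bounded optimal solution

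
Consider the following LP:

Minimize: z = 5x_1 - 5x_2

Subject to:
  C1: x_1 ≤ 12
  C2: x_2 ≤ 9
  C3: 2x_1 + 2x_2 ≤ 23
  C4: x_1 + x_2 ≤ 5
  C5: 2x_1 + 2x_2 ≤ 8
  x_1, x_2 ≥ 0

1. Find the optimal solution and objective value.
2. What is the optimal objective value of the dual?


1. x_1 = 0, x_2 = 4, z = -20
2. -20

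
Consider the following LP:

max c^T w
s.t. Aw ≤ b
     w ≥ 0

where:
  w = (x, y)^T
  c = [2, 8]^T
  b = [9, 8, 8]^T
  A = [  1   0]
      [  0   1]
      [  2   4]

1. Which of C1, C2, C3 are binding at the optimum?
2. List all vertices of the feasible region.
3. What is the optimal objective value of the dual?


1. C3
2. (0, 0), (4, 0), (0, 2)
3. 16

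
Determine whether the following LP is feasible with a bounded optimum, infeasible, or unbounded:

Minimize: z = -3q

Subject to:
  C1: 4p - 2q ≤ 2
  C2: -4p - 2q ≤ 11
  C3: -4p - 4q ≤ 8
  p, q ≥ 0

Unbounded (objective can decrease without bound)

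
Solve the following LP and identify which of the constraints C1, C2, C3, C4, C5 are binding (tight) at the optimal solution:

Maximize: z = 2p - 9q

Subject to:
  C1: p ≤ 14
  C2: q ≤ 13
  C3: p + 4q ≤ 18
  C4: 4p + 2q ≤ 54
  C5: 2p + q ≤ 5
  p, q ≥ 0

At p = 2.5, q = 0, compute slack b - a·x for each constraint:
  C1: 14 − 2.5 = 11.5  (slack)
  C2: 13 − 0 = 13  (slack)
  C3: 18 − 2.5 = 15.5  (slack)
  C4: 54 − 10 = 44  (slack)
  C5: 5 − 5 = 0  (binding)

Optimal: p = 2.5, q = 0
Binding: C5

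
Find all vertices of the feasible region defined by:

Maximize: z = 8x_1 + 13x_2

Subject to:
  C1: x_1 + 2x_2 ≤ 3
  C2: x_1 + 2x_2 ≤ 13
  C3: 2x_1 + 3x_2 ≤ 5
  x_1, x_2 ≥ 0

(0, 0), (2.5, 0), (1, 1), (0, 1.5)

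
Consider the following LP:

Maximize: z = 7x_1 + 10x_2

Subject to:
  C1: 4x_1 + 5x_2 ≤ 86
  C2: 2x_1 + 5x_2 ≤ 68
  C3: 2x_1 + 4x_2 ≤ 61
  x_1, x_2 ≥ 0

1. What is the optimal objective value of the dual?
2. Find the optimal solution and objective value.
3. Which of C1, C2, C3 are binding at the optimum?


1. 163
2. x_1 = 9, x_2 = 10, z = 163
3. C1, C2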